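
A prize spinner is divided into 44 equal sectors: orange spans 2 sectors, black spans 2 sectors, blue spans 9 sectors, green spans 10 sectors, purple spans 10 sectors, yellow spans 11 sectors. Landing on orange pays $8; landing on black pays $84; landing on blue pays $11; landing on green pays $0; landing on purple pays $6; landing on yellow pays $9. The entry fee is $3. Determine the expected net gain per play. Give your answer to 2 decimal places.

E[payout] = (2/44)·8 + (2/44)·84 + (9/44)·11 + (10/44)·0 + (10/44)·6 + (11/44)·9 = 221/22
Expected profit = 221/22 − 3 = 155/22 ≈ $7.05

$7.05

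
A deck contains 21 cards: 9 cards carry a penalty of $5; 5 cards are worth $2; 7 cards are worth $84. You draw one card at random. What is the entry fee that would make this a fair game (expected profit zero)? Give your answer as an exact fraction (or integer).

E[payout] = (9/21)·(-5) + (5/21)·2 + (7/21)·84 = 79/3
Fair fee = E[payout] = 79/3

79/3 dollars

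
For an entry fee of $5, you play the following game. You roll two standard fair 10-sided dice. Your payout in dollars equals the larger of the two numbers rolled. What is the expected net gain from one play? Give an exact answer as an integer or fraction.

Distribution of the larger of the two numbers rolled: 1 w.p. 1/100, 2 w.p. 3/100, 3 w.p. 1/20, 4 w.p. 7/100, 5 w.p. 9/100, 6 w.p. 11/100, …
E[payout] = (1/100)·1 + (3/100)·2 + (1/20)·3 + (7/100)·4 + (9/100)·5 + (11/100)·6 + (13/100)·7 + (3/20)·8 + (17/100)·9 + (19/100)·10 = 143/20
Expected profit = 143/20 − 5 = 43/20

43/20 dollars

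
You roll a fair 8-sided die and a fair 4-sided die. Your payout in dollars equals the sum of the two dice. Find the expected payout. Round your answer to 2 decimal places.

$7.00

Distribution of the sum of the two dice: 2 w.p. 1/32, 3 w.p. 1/16, 4 w.p. 3/32, 5 w.p. 1/8, 6 w.p. 1/8, 7 w.p. 1/8, …
E[payout] = (1/32)·2 + (1/16)·3 + (3/32)·4 + (1/8)·5 + (1/8)·6 + (1/8)·7 + (1/8)·8 + (1/8)·9 + (3/32)·10 + (1/16)·11 + (1/32)·12 = 7
≈ $7.00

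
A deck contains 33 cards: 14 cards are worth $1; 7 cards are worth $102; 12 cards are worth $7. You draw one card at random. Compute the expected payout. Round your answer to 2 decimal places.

$24.61

E[payout] = (14/33)·1 + (7/33)·102 + (12/33)·7 = 812/33
≈ $24.61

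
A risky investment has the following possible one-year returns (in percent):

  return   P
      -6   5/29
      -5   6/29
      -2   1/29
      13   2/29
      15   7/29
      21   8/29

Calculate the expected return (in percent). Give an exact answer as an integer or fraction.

E[X] = (5/29)·(-6) + (6/29)·(-5) + (1/29)·(-2) + (2/29)·13 + (7/29)·15 + (8/29)·21
     = 237/29

237/29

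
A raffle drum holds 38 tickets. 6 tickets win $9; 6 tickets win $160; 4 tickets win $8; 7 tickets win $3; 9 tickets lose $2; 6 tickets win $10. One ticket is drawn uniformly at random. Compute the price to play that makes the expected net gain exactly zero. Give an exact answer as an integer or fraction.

1109/38 dollars

E[payout] = (6/38)·9 + (6/38)·160 + (4/38)·8 + (7/38)·3 + (9/38)·(-2) + (6/38)·10 = 1109/38
Fair fee = E[payout] = 1109/38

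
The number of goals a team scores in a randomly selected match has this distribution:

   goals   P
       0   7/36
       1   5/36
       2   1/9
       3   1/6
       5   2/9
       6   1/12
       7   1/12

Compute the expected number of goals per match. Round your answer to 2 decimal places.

E[X] = (7/36)·0 + (5/36)·1 + (1/9)·2 + (1/6)·3 + (2/9)·5 + (1/12)·6 + (1/12)·7
     = 55/18 ≈ 3.06

3.06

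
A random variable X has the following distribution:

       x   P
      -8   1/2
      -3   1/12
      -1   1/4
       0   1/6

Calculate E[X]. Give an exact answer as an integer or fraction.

E[X] = (1/2)·(-8) + (1/12)·(-3) + (1/4)·(-1) + (1/6)·0
     = -9/2

-9/2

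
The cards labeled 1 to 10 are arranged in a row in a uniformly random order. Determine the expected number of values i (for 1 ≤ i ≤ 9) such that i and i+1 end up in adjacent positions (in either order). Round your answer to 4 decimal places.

1.8000

For each i ∈ {1,…,9}, let Xᵢ = 1 if i and i+1 are adjacent. P(Xᵢ=1) = 2·(10−1)!/10! = 2/10.
By linearity, E[ΣXᵢ] = (9)·(2/10) = 9/5.
≈ 1.8000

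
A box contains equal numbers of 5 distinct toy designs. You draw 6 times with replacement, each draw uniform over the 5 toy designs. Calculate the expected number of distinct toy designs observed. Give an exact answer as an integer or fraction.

Let Xⱼ=1 if type j appears at least once. P(Xⱼ=1) = 1 − ((5−1)/5)^6 = 11529/15625.
E[#distinct] = 5·11529/15625 = 11529/3125.

11529/3125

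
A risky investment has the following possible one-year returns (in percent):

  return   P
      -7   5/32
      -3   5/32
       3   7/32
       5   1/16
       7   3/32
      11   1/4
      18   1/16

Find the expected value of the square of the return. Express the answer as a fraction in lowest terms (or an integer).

1083/16

E[X²] = (5/32)·49 + (5/32)·9 + (7/32)·9 + (1/16)·25 + (3/32)·49 + (1/4)·121 + (1/16)·324
     = 1083/16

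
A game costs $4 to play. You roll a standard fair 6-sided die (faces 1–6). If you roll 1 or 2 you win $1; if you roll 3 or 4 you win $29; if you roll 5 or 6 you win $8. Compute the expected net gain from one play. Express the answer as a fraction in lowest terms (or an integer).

E[payout] = (1/3)·1 + (1/3)·8 + (1/3)·29 = 38/3
Expected profit = 38/3 − 4 = 26/3

26/3 dollars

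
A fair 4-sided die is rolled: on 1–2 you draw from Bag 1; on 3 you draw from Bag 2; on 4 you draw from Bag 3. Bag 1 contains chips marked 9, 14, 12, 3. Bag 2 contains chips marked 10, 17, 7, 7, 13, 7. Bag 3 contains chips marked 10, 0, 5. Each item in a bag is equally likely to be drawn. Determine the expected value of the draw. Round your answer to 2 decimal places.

E[X | Bag 1] = (9 + 14 + 12 + 3)/4 = 19/2
E[X | Bag 2] = (10 + 17 + 7 + 7 + 13 + 7)/6 = 61/6
E[X | Bag 3] = (10 + 0 + 5)/3 = 5
E[X] = (1/2)·19/2 + (1/4)·61/6 + (1/4)·5 = 205/24 ≈ 8.54

8.54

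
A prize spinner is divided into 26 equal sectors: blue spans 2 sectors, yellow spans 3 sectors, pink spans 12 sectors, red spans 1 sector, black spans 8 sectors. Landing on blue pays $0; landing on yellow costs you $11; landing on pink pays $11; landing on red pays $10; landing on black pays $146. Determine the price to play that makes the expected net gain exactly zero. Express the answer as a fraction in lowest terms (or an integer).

E[payout] = (2/26)·0 + (3/26)·(-11) + (12/26)·11 + (1/26)·10 + (8/26)·146 = 1277/26
Fair fee = E[payout] = 1277/26

1277/26 dollars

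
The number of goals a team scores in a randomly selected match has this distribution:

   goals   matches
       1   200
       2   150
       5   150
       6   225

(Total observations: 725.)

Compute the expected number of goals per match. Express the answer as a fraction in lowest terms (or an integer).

Total = 725, so P(goals=1) = 200/725, etc.
E[X] = (8/29)·1 + (6/29)·2 + (6/29)·5 + (9/29)·6
     = 104/29

104/29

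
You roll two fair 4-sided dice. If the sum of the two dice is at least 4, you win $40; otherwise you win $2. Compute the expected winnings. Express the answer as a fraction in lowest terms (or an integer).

E[payout] = (3/16)·2 + (13/16)·40 = 263/8

263/8 dollars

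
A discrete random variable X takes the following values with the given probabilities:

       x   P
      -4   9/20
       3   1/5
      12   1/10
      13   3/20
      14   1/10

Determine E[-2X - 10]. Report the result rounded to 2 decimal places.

E[-2x-10] = (9/20)·(-2) + (1/5)·(-16) + (1/10)·(-34) + (3/20)·(-36) + (1/10)·(-38)
     = -167/10 ≈ -16.70

-16.70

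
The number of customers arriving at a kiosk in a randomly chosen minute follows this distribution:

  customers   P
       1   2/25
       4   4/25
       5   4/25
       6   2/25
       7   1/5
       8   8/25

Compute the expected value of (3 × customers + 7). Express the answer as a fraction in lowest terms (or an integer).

622/25

E[3x+7] = (2/25)·10 + (4/25)·19 + (4/25)·22 + (2/25)·25 + (1/5)·28 + (8/25)·31
     = 622/25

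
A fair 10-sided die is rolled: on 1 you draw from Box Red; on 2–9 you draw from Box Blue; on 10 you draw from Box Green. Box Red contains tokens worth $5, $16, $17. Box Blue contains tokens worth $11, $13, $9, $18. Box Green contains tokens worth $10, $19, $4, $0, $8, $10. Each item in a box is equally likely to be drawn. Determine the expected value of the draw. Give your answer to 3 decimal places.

$12.317

E[X | Box Red] = (5 + 16 + 17)/3 = 38/3
E[X | Box Blue] = (11 + 13 + 9 + 18)/4 = 51/4
E[X | Box Green] = (10 + 19 + 4 + 0 + 8 + 10)/6 = 17/2
E[X] = (1/10)·38/3 + (4/5)·51/4 + (1/10)·17/2 = 739/60 ≈ 12.317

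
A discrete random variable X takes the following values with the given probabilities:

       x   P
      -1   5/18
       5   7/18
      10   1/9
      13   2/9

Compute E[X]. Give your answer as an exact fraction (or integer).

E[X] = (5/18)·(-1) + (7/18)·5 + (1/9)·10 + (2/9)·13
     = 17/3

17/3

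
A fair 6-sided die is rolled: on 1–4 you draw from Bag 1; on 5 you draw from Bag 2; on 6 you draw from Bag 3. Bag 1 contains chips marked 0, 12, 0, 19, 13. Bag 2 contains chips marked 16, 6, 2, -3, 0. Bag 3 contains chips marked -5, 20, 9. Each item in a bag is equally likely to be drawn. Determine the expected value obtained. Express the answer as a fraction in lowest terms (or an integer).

E[X | Bag 1] = (0 + 12 + 0 + 19 + 13)/5 = 44/5
E[X | Bag 2] = (16 + 6 + 2 − 3 + 0)/5 = 21/5
E[X | Bag 3] = (-5 + 20 + 9)/3 = 8
E[X] = (2/3)·44/5 + (1/6)·21/5 + (1/6)·8 = 79/10

79/10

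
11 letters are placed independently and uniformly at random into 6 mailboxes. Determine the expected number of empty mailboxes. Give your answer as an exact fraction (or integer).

48828125/60466176

Let Xⱼ=1 if mailbox j is empty. P(Xⱼ=1) = ((6-1)/6)^11 = 48828125/362797056.
By linearity, E[#empty] = 6·48828125/362797056 = 48828125/60466176.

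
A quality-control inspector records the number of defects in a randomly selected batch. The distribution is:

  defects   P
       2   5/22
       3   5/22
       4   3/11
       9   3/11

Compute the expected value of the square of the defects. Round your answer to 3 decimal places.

E[X²] = (5/22)·4 + (5/22)·9 + (3/11)·16 + (3/11)·81
     = 647/22 ≈ 29.409

29.409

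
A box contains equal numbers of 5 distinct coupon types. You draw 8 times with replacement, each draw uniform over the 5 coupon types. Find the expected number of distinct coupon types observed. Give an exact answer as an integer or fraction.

325089/78125

Let Xⱼ=1 if type j appears at least once. P(Xⱼ=1) = 1 − ((5−1)/5)^8 = 325089/390625.
E[#distinct] = 5·325089/390625 = 325089/78125.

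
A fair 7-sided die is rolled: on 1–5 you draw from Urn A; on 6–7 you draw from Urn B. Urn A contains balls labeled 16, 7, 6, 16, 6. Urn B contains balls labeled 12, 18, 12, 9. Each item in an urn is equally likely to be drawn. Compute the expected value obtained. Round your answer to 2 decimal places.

E[X | Urn A] = (16 + 7 + 6 + 16 + 6)/5 = 51/5
E[X | Urn B] = (12 + 18 + 12 + 9)/4 = 51/4
E[X] = (5/7)·51/5 + (2/7)·51/4 = 153/14 ≈ 10.93

10.93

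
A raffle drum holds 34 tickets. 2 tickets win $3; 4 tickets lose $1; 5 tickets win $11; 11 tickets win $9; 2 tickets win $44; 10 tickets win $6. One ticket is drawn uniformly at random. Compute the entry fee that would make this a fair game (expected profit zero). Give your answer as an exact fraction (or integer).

E[payout] = (2/34)·3 + (4/34)·(-1) + (5/34)·11 + (11/34)·9 + (2/34)·44 + (10/34)·6 = 152/17
Fair fee = E[payout] = 152/17

152/17 dollars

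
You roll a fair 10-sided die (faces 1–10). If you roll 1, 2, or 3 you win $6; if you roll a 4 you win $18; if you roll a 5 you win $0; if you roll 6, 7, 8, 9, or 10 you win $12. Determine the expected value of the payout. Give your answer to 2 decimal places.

$9.60

E[payout] = (1/10)·0 + (3/10)·6 + (1/2)·12 + (1/10)·18 = 48/5
≈ $9.60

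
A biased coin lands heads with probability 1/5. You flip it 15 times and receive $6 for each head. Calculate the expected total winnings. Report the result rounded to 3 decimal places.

E[#heads] = 15·1/5 = 3 (linearity over flips).
E[winnings] = 6·3 = 18.
≈ 18.000

$18.000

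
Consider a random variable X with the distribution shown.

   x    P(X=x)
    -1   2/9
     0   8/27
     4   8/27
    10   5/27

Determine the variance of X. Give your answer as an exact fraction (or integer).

E[X] = (2/9)·(-1) + (8/27)·0 + (8/27)·4 + (5/27)·10 = 76/27
E[X²] = (2/9)·1 + (8/27)·0 + (8/27)·16 + (5/27)·100 = 634/27
Var(X) = 634/27 − (76/27)² = 11342/729

11342/729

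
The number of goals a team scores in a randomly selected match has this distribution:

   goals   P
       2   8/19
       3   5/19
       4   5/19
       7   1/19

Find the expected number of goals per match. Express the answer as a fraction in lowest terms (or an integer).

E[X] = (8/19)·2 + (5/19)·3 + (5/19)·4 + (1/19)·7
     = 58/19

58/19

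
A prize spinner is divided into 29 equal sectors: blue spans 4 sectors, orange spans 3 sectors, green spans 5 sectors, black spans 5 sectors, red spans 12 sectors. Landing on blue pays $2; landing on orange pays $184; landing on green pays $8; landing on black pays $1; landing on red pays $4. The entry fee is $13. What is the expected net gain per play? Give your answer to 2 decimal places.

$9.52

E[payout] = (4/29)·2 + (3/29)·184 + (5/29)·8 + (5/29)·1 + (12/29)·4 = 653/29
Expected profit = 653/29 − 13 = 276/29 ≈ $9.52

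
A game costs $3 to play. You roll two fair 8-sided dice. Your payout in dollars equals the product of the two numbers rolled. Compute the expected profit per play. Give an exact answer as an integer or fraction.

Distribution of the product of the two numbers rolled: 1 w.p. 1/64, 2 w.p. 1/32, 3 w.p. 1/32, 4 w.p. 3/64, 5 w.p. 1/32, 6 w.p. 1/16, …
E[payout] = (1/64)·1 + (1/32)·2 + (1/32)·3 + (3/64)·4 + (1/32)·5 + (1/16)·6 + (1/32)·7 + (1/16)·8 + (1/64)·9 + (1/32)·10 + (1/16)·12 + (1/32)·14 + (1/32)·15 + (3/64)·16 + (1/32)·18 + (1/32)·20 + (1/32)·21 + (1/16)·24 + (1/64)·25 + (1/32)·28 + (1/32)·30 + (1/32)·32 + (1/32)·35 + (1/64)·36 + (1/32)·40 + (1/32)·42 + (1/32)·48 + (1/64)·49 + (1/32)·56 + (1/64)·64 = 81/4
Expected profit = 81/4 − 3 = 69/4

69/4 dollars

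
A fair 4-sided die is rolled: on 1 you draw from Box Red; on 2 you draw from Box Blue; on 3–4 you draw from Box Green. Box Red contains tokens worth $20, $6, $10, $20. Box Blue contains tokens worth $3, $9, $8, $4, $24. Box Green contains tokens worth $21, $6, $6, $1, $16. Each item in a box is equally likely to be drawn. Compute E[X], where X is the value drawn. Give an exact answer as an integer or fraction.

109/10 dollars

E[X | Box Red] = (20 + 6 + 10 + 20)/4 = 14
E[X | Box Blue] = (3 + 9 + 8 + 4 + 24)/5 = 48/5
E[X | Box Green] = (21 + 6 + 6 + 1 + 16)/5 = 10
E[X] = (1/4)·14 + (1/4)·48/5 + (1/2)·10 = 109/10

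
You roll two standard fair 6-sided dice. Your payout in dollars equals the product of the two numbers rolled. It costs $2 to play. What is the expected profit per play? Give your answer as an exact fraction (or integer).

41/4 dollars

Distribution of the product of the two numbers rolled: 1 w.p. 1/36, 2 w.p. 1/18, 3 w.p. 1/18, 4 w.p. 1/12, 5 w.p. 1/18, 6 w.p. 1/9, …
E[payout] = (1/36)·1 + (1/18)·2 + (1/18)·3 + (1/12)·4 + (1/18)·5 + (1/9)·6 + (1/18)·8 + (1/36)·9 + (1/18)·10 + (1/9)·12 + (1/18)·15 + (1/36)·16 + (1/18)·18 + (1/18)·20 + (1/18)·24 + (1/36)·25 + (1/18)·30 + (1/36)·36 = 49/4
Expected profit = 49/4 − 2 = 41/4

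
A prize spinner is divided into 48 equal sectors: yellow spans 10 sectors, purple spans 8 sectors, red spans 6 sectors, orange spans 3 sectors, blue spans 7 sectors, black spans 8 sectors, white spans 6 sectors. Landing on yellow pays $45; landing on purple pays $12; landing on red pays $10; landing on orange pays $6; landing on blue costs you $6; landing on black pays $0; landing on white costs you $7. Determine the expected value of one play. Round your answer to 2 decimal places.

E[payout] = (10/48)·45 + (8/48)·12 + (6/48)·10 + (3/48)·6 + (7/48)·(-6) + (8/48)·0 + (6/48)·(-7) = 45/4
≈ $11.25

$11.25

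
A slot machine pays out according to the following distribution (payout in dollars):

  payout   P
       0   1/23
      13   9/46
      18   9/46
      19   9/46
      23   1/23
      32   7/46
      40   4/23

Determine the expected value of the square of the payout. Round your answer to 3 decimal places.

624.174

E[X²] = (1/23)·0 + (9/46)·169 + (9/46)·324 + (9/46)·361 + (1/23)·529 + (7/46)·1024 + (4/23)·1600
     = 14356/23 ≈ 624.174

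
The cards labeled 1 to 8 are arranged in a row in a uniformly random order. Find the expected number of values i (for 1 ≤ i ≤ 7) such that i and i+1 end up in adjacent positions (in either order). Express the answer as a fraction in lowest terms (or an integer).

For each i ∈ {1,…,7}, let Xᵢ = 1 if i and i+1 are adjacent. P(Xᵢ=1) = 2·(8−1)!/8! = 2/8.
By linearity, E[ΣXᵢ] = (7)·(2/8) = 7/4.

7/4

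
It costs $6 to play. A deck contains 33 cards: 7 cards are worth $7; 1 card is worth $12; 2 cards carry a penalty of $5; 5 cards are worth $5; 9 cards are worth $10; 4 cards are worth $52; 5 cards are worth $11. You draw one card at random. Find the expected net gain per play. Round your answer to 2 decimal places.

$7.00

E[payout] = (7/33)·7 + (1/33)·12 + (2/33)·(-5) + (5/33)·5 + (9/33)·10 + (4/33)·52 + (5/33)·11 = 13
Expected profit = 13 − 6 = 7 ≈ $7.00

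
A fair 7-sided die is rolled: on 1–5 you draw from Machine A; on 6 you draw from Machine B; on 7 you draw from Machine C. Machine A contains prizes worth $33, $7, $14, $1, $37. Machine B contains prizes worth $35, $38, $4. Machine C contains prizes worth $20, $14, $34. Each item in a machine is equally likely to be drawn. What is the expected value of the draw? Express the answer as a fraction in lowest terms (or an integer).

E[X | Machine A] = (33 + 7 + 14 + 1 + 37)/5 = 92/5
E[X | Machine B] = (35 + 38 + 4)/3 = 77/3
E[X | Machine C] = (20 + 14 + 34)/3 = 68/3
E[X] = (5/7)·92/5 + (1/7)·77/3 + (1/7)·68/3 = 421/21

421/21 dollars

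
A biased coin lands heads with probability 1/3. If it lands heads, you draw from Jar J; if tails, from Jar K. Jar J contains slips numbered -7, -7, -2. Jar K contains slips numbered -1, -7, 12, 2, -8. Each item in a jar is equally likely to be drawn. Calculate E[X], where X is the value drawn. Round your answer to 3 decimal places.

-2.044

E[X | Jar J] = (-7 − 7 − 2)/3 = -16/3
E[X | Jar K] = (-1 − 7 + 12 + 2 − 8)/5 = -2/5
E[X] = (1/3)·(-16/3) + (2/3)·(-2/5) = -92/45 ≈ -2.044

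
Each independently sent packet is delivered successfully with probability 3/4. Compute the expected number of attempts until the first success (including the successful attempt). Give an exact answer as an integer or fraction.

For a geometric distribution, E[trials] = 1/p = 1/(3/4) = 4/3.

4/3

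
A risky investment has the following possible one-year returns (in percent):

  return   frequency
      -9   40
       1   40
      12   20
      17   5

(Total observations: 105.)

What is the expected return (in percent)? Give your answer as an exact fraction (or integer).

Total = 105, so P(return=-9) = 40/105, etc.
E[X] = (8/21)·(-9) + (8/21)·1 + (4/21)·12 + (1/21)·17
     = 1/21

1/21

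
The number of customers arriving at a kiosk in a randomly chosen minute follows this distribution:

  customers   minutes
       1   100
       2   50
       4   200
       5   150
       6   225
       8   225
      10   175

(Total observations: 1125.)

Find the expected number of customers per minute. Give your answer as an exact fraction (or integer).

Total = 1125, so P(customers=1) = 100/1125, etc.
E[X] = (4/45)·1 + (2/45)·2 + (8/45)·4 + (2/15)·5 + (1/5)·6 + (1/5)·8 + (7/45)·10
     = 266/45

266/45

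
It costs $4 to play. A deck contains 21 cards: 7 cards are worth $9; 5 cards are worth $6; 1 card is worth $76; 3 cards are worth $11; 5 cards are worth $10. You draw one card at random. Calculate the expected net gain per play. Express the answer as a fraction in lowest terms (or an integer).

E[payout] = (7/21)·9 + (5/21)·6 + (1/21)·76 + (3/21)·11 + (5/21)·10 = 12
Expected profit = 12 − 4 = 8

$8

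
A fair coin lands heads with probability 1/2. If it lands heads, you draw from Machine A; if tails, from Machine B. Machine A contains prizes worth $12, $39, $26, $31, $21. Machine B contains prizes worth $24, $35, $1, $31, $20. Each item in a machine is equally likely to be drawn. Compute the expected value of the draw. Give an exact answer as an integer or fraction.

E[X | Machine A] = (12 + 39 + 26 + 31 + 21)/5 = 129/5
E[X | Machine B] = (24 + 35 + 1 + 31 + 20)/5 = 111/5
E[X] = (1/2)·129/5 + (1/2)·111/5 = 24

$24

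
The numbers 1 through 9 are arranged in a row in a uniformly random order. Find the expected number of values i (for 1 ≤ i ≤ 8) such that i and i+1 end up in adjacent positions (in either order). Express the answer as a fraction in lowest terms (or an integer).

16/9

For each i ∈ {1,…,8}, let Xᵢ = 1 if i and i+1 are adjacent. P(Xᵢ=1) = 2·(9−1)!/9! = 2/9.
By linearity, E[ΣXᵢ] = (8)·(2/9) = 16/9.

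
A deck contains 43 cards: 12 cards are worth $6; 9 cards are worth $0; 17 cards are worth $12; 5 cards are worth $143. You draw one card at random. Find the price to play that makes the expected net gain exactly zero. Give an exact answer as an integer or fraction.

E[payout] = (12/43)·6 + (9/43)·0 + (17/43)·12 + (5/43)·143 = 991/43
Fair fee = E[payout] = 991/43

991/43 dollars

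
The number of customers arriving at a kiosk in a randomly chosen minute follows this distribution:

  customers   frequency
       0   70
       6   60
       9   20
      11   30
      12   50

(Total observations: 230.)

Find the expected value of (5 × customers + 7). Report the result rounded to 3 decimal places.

38.957

Total = 230, so P(customers=0) = 70/230, etc.
E[5x+7] = (7/23)·7 + (6/23)·37 + (2/23)·52 + (3/23)·62 + (5/23)·67
     = 896/23 ≈ 38.957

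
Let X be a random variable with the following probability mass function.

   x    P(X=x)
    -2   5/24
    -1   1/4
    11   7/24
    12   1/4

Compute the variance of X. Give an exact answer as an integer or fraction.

23999/576

E[X] = (5/24)·(-2) + (1/4)·(-1) + (7/24)·11 + (1/4)·12 = 133/24
E[X²] = (5/24)·4 + (1/4)·1 + (7/24)·121 + (1/4)·144 = 579/8
Var(X) = 579/8 − (133/24)² = 23999/576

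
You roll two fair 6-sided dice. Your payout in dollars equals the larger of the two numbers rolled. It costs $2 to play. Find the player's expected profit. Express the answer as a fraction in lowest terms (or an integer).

Distribution of the larger of the two numbers rolled: 1 w.p. 1/36, 2 w.p. 1/12, 3 w.p. 5/36, 4 w.p. 7/36, 5 w.p. 1/4, 6 w.p. 11/36
E[payout] = (1/36)·1 + (1/12)·2 + (5/36)·3 + (7/36)·4 + (1/4)·5 + (11/36)·6 = 161/36
Expected profit = 161/36 − 2 = 89/36

89/36 dollars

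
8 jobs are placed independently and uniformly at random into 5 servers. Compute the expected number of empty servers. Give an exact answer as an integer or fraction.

65536/78125

Let Xⱼ=1 if server j is empty. P(Xⱼ=1) = ((5-1)/5)^8 = 65536/390625.
By linearity, E[#empty] = 5·65536/390625 = 65536/78125.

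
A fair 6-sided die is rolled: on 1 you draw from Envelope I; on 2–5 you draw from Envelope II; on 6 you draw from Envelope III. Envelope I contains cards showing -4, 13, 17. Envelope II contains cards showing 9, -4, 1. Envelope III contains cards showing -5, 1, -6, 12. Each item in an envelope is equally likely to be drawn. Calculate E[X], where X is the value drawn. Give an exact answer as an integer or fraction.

103/36

E[X | Envelope I] = (-4 + 13 + 17)/3 = 26/3
E[X | Envelope II] = (9 − 4 + 1)/3 = 2
E[X | Envelope III] = (-5 + 1 − 6 + 12)/4 = 1/2
E[X] = (1/6)·26/3 + (2/3)·2 + (1/6)·1/2 = 103/36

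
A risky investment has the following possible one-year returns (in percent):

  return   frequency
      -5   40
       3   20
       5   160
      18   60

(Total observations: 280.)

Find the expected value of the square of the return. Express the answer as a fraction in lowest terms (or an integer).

Total = 280, so P(return=-5) = 40/280, etc.
E[X²] = (1/7)·25 + (1/14)·9 + (4/7)·25 + (3/14)·324
     = 1231/14

1231/14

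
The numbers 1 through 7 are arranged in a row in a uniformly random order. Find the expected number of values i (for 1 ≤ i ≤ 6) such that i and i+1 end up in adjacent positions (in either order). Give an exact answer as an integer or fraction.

For each i ∈ {1,…,6}, let Xᵢ = 1 if i and i+1 are adjacent. P(Xᵢ=1) = 2·(7−1)!/7! = 2/7.
By linearity, E[ΣXᵢ] = (6)·(2/7) = 12/7.

12/7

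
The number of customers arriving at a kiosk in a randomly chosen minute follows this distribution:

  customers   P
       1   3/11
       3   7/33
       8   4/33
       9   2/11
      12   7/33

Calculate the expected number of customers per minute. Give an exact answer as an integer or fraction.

200/33

E[X] = (3/11)·1 + (7/33)·3 + (4/33)·8 + (2/11)·9 + (7/33)·12
     = 200/33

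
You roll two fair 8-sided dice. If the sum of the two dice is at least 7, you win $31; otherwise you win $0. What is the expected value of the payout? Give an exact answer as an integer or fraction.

E[payout] = (15/64)·0 + (49/64)·31 = 1519/64

1519/64 dollars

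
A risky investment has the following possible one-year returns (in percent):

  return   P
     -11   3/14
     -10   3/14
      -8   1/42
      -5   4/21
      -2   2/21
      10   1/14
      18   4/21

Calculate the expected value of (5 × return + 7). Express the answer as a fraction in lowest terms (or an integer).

E[5x+7] = (3/14)·(-48) + (3/14)·(-43) + (1/42)·(-33) + (4/21)·(-18) + (2/21)·(-3) + (1/14)·57 + (4/21)·97
     = -61/42

-61/42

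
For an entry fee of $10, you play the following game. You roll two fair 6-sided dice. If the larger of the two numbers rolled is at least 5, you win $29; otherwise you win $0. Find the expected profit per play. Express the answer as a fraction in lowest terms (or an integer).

55/9 dollars

E[payout] = (4/9)·0 + (5/9)·29 = 145/9
Expected profit = 145/9 − 10 = 55/9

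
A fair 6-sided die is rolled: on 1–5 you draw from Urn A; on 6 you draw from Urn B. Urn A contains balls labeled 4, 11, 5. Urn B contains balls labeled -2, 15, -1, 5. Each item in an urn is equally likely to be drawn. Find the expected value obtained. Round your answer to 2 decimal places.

6.26

E[X | Urn A] = (4 + 11 + 5)/3 = 20/3
E[X | Urn B] = (-2 + 15 − 1 + 5)/4 = 17/4
E[X] = (5/6)·20/3 + (1/6)·17/4 = 451/72 ≈ 6.26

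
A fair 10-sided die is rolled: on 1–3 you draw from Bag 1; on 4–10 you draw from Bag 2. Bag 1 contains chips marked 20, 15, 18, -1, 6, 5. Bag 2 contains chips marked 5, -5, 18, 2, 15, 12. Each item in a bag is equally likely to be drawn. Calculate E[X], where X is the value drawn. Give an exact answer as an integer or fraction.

E[X | Bag 1] = (20 + 15 + 18 − 1 + 6 + 5)/6 = 21/2
E[X | Bag 2] = (5 − 5 + 18 + 2 + 15 + 12)/6 = 47/6
E[X] = (3/10)·21/2 + (7/10)·47/6 = 259/30

259/30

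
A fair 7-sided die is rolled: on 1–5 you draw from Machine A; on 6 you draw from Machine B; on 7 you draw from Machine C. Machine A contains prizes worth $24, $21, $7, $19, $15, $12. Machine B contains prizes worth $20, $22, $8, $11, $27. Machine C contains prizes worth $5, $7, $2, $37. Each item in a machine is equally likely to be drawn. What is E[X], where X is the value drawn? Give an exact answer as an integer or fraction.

E[X | Machine A] = (24 + 21 + 7 + 19 + 15 + 12)/6 = 49/3
E[X | Machine B] = (20 + 22 + 8 + 11 + 27)/5 = 88/5
E[X | Machine C] = (5 + 7 + 2 + 37)/4 = 51/4
E[X] = (5/7)·49/3 + (1/7)·88/5 + (1/7)·51/4 = 6721/420

6721/420 dollars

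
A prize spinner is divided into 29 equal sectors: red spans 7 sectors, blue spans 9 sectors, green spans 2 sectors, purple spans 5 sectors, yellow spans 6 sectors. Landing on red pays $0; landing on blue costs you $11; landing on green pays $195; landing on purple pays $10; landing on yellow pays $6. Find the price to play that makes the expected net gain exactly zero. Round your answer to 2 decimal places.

$13.00

E[payout] = (7/29)·0 + (9/29)·(-11) + (2/29)·195 + (5/29)·10 + (6/29)·6 = 13
Fair fee = E[payout] = 13 ≈ $13.00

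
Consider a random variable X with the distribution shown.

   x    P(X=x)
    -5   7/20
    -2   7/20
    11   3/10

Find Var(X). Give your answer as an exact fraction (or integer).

E[X] = (7/20)·(-5) + (7/20)·(-2) + (3/10)·11 = 17/20
E[X²] = (7/20)·25 + (7/20)·4 + (3/10)·121 = 929/20
Var(X) = 929/20 − (17/20)² = 18291/400

18291/400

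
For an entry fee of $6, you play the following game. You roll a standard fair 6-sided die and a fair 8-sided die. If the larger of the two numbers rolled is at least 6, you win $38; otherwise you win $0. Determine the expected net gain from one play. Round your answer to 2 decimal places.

$12.21

E[payout] = (25/48)·0 + (23/48)·38 = 437/24
Expected profit = 437/24 − 6 = 293/24 ≈ $12.21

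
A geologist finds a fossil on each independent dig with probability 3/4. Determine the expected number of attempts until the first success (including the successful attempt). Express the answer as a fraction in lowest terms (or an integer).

4/3

For a geometric distribution, E[trials] = 1/p = 1/(3/4) = 4/3.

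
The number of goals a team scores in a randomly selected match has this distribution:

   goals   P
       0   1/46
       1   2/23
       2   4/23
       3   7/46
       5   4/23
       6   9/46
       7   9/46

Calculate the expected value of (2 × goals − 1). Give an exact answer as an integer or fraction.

175/23

E[2x-1] = (1/46)·(-1) + (2/23)·1 + (4/23)·3 + (7/46)·5 + (4/23)·9 + (9/46)·11 + (9/46)·13
     = 175/23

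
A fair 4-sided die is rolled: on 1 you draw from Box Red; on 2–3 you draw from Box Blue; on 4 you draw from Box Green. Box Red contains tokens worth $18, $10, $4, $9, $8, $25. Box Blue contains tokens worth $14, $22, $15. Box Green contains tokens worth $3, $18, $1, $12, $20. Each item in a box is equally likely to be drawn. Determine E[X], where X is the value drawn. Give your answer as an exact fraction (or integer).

857/60 dollars

E[X | Box Red] = (18 + 10 + 4 + 9 + 8 + 25)/6 = 37/3
E[X | Box Blue] = (14 + 22 + 15)/3 = 17
E[X | Box Green] = (3 + 18 + 1 + 12 + 20)/5 = 54/5
E[X] = (1/4)·37/3 + (1/2)·17 + (1/4)·54/5 = 857/60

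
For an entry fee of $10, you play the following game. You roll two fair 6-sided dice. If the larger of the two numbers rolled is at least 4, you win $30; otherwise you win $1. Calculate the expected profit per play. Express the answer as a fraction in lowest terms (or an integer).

51/4 dollars

E[payout] = (1/4)·1 + (3/4)·30 = 91/4
Expected profit = 91/4 − 10 = 51/4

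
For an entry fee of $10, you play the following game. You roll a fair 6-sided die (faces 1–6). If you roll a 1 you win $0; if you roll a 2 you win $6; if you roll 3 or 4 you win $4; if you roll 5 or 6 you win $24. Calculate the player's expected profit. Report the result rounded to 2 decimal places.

E[payout] = (1/6)·0 + (1/3)·4 + (1/6)·6 + (1/3)·24 = 31/3
Expected profit = 31/3 − 10 = 1/3 ≈ $0.33

$0.33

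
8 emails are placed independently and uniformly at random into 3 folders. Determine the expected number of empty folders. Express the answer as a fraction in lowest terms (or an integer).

256/2187

Let Xⱼ=1 if folder j is empty. P(Xⱼ=1) = ((3-1)/3)^8 = 256/6561.
By linearity, E[#empty] = 3·256/6561 = 256/2187.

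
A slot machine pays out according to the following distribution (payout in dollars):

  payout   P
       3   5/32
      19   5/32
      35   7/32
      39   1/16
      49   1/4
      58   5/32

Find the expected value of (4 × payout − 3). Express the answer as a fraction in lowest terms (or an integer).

E[4x-3] = (5/32)·9 + (5/32)·73 + (7/32)·137 + (1/16)·153 + (1/4)·193 + (5/32)·229
     = 1091/8

1091/8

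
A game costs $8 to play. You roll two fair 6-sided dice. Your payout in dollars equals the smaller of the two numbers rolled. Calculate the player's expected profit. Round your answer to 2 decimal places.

Distribution of the smaller of the two numbers rolled: 1 w.p. 11/36, 2 w.p. 1/4, 3 w.p. 7/36, 4 w.p. 5/36, 5 w.p. 1/12, 6 w.p. 1/36
E[payout] = (11/36)·1 + (1/4)·2 + (7/36)·3 + (5/36)·4 + (1/12)·5 + (1/36)·6 = 91/36
Expected profit = 91/36 − 8 = -197/36 ≈ -$5.47

-$5.47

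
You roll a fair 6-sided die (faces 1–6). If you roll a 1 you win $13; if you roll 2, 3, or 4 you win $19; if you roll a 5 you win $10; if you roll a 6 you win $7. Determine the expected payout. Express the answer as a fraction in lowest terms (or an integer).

29/2 dollars

E[payout] = (1/6)·7 + (1/6)·10 + (1/6)·13 + (1/2)·19 = 29/2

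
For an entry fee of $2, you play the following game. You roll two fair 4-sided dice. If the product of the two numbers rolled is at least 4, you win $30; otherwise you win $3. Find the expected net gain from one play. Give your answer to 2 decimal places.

$19.56

E[payout] = (5/16)·3 + (11/16)·30 = 345/16
Expected profit = 345/16 − 2 = 313/16 ≈ $19.56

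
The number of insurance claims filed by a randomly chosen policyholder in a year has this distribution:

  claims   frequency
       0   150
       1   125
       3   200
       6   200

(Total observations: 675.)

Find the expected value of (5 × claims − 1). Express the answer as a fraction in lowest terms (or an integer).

358/27

Total = 675, so P(claims=0) = 150/675, etc.
E[5x-1] = (2/9)·(-1) + (5/27)·4 + (8/27)·14 + (8/27)·29
     = 358/27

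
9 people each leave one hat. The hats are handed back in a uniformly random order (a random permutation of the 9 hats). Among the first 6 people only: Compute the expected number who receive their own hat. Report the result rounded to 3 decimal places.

Let Xᵢ = 1 if person i gets their own hat. For each i, P(Xᵢ=1) = 1/9.
By linearity of expectation, E[X₁+…+X_6] = 6·(1/9) = 2/3.
≈ 0.667

0.667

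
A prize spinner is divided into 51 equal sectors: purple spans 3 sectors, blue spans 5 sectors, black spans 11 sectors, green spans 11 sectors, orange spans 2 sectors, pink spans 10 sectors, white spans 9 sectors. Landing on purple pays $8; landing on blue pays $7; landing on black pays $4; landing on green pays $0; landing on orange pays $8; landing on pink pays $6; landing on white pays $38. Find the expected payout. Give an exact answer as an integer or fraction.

521/51 dollars

E[payout] = (3/51)·8 + (5/51)·7 + (11/51)·4 + (11/51)·0 + (2/51)·8 + (10/51)·6 + (9/51)·38 = 521/51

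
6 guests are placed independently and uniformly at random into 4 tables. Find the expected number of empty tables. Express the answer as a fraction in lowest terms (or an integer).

Let Xⱼ=1 if table j is empty. P(Xⱼ=1) = ((4-1)/4)^6 = 729/4096.
By linearity, E[#empty] = 4·729/4096 = 729/1024.

729/1024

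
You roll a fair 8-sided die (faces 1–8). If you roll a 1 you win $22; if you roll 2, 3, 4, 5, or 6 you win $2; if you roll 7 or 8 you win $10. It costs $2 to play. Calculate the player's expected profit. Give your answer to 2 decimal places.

$4.50

E[payout] = (5/8)·2 + (1/4)·10 + (1/8)·22 = 13/2
Expected profit = 13/2 − 2 = 9/2 ≈ $4.50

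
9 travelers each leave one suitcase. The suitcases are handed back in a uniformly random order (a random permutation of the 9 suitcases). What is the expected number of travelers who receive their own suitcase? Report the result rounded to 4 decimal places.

1.0000

Let Xᵢ = 1 if person i gets their own suitcase. For each i, P(Xᵢ=1) = 1/9.
By linearity of expectation, E[X₁+…+X_9] = 9·(1/9) = 1.
≈ 1.0000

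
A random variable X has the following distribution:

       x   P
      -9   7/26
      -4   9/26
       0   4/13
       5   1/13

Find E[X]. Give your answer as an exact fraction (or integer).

E[X] = (7/26)·(-9) + (9/26)·(-4) + (4/13)·0 + (1/13)·5
     = -89/26

-89/26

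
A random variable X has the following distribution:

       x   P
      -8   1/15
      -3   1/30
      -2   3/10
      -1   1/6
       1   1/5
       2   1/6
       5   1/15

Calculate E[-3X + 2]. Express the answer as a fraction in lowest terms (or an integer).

E[-3x+2] = (1/15)·26 + (1/30)·11 + (3/10)·8 + (1/6)·5 + (1/5)·(-1) + (1/6)·(-4) + (1/15)·(-13)
     = 18/5

18/5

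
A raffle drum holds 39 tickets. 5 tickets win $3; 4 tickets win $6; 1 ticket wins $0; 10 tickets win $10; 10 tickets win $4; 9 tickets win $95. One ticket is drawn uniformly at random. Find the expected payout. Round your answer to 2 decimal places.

$26.51

E[payout] = (5/39)·3 + (4/39)·6 + (1/39)·0 + (10/39)·10 + (10/39)·4 + (9/39)·95 = 1034/39
≈ $26.51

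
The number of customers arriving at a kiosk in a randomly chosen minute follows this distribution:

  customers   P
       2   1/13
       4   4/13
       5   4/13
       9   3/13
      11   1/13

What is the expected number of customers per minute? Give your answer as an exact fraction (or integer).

76/13

E[X] = (1/13)·2 + (4/13)·4 + (4/13)·5 + (3/13)·9 + (1/13)·11
     = 76/13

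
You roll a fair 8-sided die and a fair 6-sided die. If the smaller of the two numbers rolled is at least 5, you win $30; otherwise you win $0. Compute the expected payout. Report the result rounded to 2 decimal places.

E[payout] = (5/6)·0 + (1/6)·30 = 5
≈ $5.00

$5.00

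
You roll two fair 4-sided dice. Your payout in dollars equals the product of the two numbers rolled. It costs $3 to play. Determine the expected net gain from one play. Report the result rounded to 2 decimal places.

Distribution of the product of the two numbers rolled: 1 w.p. 1/16, 2 w.p. 1/8, 3 w.p. 1/8, 4 w.p. 3/16, 6 w.p. 1/8, 8 w.p. 1/8, …
E[payout] = (1/16)·1 + (1/8)·2 + (1/8)·3 + (3/16)·4 + (1/8)·6 + (1/8)·8 + (1/16)·9 + (1/8)·12 + (1/16)·16 = 25/4
Expected profit = 25/4 − 3 = 13/4 ≈ $3.25

$3.25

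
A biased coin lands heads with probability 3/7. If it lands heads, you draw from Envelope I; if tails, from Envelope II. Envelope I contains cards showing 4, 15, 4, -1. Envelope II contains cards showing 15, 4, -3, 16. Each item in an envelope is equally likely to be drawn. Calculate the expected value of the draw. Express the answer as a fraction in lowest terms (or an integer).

97/14

E[X | Envelope I] = (4 + 15 + 4 − 1)/4 = 11/2
E[X | Envelope II] = (15 + 4 − 3 + 16)/4 = 8
E[X] = (3/7)·11/2 + (4/7)·8 = 97/14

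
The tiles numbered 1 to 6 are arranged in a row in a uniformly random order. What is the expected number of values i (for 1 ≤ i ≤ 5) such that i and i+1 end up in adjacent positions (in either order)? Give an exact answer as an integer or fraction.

For each i ∈ {1,…,5}, let Xᵢ = 1 if i and i+1 are adjacent. P(Xᵢ=1) = 2·(6−1)!/6! = 2/6.
By linearity, E[ΣXᵢ] = (5)·(2/6) = 5/3.

5/3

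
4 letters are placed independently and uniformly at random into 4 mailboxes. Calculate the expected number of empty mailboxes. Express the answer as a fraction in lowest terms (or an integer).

81/64

Let Xⱼ=1 if mailbox j is empty. P(Xⱼ=1) = ((4-1)/4)^4 = 81/256.
By linearity, E[#empty] = 4·81/256 = 81/64.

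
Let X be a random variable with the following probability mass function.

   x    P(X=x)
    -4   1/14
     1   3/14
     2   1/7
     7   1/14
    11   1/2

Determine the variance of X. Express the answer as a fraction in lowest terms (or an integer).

5353/196

E[X] = (1/14)·(-4) + (3/14)·1 + (1/7)·2 + (1/14)·7 + (1/2)·11 = 87/14
E[X²] = (1/14)·16 + (3/14)·1 + (1/7)·4 + (1/14)·49 + (1/2)·121 = 923/14
Var(X) = 923/14 − (87/14)² = 5353/196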